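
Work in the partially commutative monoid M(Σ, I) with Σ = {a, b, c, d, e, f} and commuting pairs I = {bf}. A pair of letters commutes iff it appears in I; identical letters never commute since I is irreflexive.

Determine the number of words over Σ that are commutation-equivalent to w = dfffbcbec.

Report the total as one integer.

#0=d has no predecessor
#1=f depends on [0:d]
#2=f depends on [1:f]
#3=f depends on [2:f]
#4=b depends on [0:d]
#5=c depends on [3:f, 4:b]
#6=b depends on [5:c]
#7=e depends on [6:b]
#8=c depends on [7:e]
sources: [0:d]
N(rest) = Σ N(rest − s) over sources s of rest; N(one piece) = 1:
  size 1 → [8]=1
  size 2 → [7,8]=1
  size 3 → [6,7,8]=1
  size 4 → [5,6,7,8]=1
  size 5 → [3,5,6,7,8]=1  [4,5,6,7,8]=1
  size 6 → [2,3,5,6,7,8]=1  [3,4,5,6,7,8]=2
  size 7 → [1,2,3,5,6,7,8]=1  [2,3,4,5,6,7,8]=3
  first=0(d) contributes 4

4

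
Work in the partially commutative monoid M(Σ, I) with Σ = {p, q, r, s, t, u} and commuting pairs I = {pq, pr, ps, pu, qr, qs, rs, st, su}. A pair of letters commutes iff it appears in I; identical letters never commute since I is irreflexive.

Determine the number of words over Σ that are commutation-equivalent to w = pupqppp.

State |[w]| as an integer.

21

0(p) covers ∅
1(u) covers ∅
2(p) covers 0:p
3(q) covers 1:u
4(p) covers 2:p
5(p) covers 4:p
6(p) covers 5:p
floor of heap: 0:p, 1:u
completions by unplaced set U, small U first (add the entries for U minus each lowest piece of U):
  |U|=1: {3}:1  {6}:1
  |U|=2: {1,3}:1  {3,6}:2  {5,6}:1
  |U|=3: {1,3,6}:3  {3,5,6}:3  {4,5,6}:1
  |U|=4: {1,3,5,6}:6  {2,4,5,6}:1  {3,4,5,6}:4
  |U|=5: {0,2,4,5,6}:1  {1,3,4,5,6}:10  {2,3,4,5,6}:5
  start at 0(p): 15
  start at 1(u): 6
sum over floor = 21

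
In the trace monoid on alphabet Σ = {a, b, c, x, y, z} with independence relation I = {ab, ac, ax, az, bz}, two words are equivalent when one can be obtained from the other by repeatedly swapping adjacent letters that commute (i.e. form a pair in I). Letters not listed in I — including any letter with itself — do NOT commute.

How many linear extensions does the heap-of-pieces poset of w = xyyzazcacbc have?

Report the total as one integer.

piece 0:x — minimal
piece 1:y rests on {0:x}
piece 2:y rests on {1:y}
piece 3:z rests on {2:y}
piece 4:a rests on {2:y}
piece 5:z rests on {3:z}
piece 6:c rests on {5:z}
piece 7:a rests on {4:a}
piece 8:c rests on {6:c}
piece 9:b rests on {8:c}
piece 10:c rests on {9:b}
minimal pieces: {0:x}
ways to finish when only these pieces remain (= sum over removing one remaining piece with nothing left below it):
  1 left: {7}→1  {10}→1
  2 left: {4,7}→1  {7,10}→2  {9,10}→1
  3 left: {4,7,10}→3  {7,9,10}→3  {8,9,10}→1
  4 left: {4,7,9,10}→6  {6,8,9,10}→1  {7,8,9,10}→4
  5 left: {4,7,8,9,10}→10  {5,6,8,9,10}→1  {6,7,8,9,10}→5
  6 left: {3,5,6,8,9,10}→1  {4,6,7,8,9,10}→15  {5,6,7,8,9,10}→6
  7 left: {3,5,6,7,8,9,10}→7  {4,5,6,7,8,9,10}→21
  8 left: {3,4,5,6,7,8,9,10}→28
  9 left: {2,3,4,5,6,7,8,9,10}→28
  placing 0:x first → 28 extensions

28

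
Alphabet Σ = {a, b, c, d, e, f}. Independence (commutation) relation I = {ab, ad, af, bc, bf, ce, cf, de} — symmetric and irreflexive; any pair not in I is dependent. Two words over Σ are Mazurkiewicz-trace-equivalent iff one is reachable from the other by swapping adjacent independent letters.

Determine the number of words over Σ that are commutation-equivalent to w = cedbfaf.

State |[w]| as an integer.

0(c) covers ∅
1(e) covers ∅
2(d) covers 0:c
3(b) covers 1:e, 2:d
4(f) covers 1:e, 2:d
5(a) covers 0:c, 1:e
6(f) covers 4:f
floor of heap: 0:c, 1:e
completions by unplaced set U, small U first (add the entries for U minus each lowest piece of U):
  |U|=1: {3}:1  {5}:1  {6}:1
  |U|=2: {3,5}:2  {3,6}:2  {4,6}:1  {5,6}:2
  |U|=3: {3,4,6}:3  {3,5,6}:6  {4,5,6}:3
  |U|=4: {2,3,4,6}:3  {3,4,5,6}:12
  |U|=5: {1,3,4,5,6}:12  {2,3,4,5,6}:15
  start at 0(c): 27
  start at 1(e): 15
sum over floor = 42

42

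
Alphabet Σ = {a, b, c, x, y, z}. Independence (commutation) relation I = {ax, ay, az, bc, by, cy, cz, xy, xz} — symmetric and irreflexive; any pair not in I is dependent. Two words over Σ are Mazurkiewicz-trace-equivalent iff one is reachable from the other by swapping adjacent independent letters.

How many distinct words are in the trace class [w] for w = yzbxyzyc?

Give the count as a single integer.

16

piece 0:y — minimal
piece 1:z rests on {0:y}
piece 2:b rests on {1:z}
piece 3:x rests on {2:b}
piece 4:y rests on {1:z}
piece 5:z rests on {2:b, 4:y}
piece 6:y rests on {5:z}
piece 7:c rests on {3:x}
minimal pieces: {0:y}
ways to finish when only these pieces remain (= sum over removing one remaining piece with nothing left below it):
  1 left: {6}→1  {7}→1
  2 left: {3,7}→1  {5,6}→1  {6,7}→2
  3 left: {3,6,7}→3  {4,5,6}→1  {5,6,7}→3
  4 left: {3,5,6,7}→6  {4,5,6,7}→4
  5 left: {2,3,5,6,7}→6  {3,4,5,6,7}→10
  6 left: {2,3,4,5,6,7}→16
  placing 0:y first → 16 extensions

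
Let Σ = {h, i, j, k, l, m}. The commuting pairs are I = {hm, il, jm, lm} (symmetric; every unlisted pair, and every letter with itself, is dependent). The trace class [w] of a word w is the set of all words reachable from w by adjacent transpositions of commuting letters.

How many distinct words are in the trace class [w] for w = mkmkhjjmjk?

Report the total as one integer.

5

0(m) covers ∅
1(k) covers 0:m
2(m) covers 1:k
3(k) covers 2:m
4(h) covers 3:k
5(j) covers 4:h
6(j) covers 5:j
7(m) covers 3:k
8(j) covers 6:j
9(k) covers 7:m, 8:j
floor of heap: 0:m
completions by unplaced set U, small U first (add the entries for U minus each lowest piece of U):
  |U|=1: {9}:1
  |U|=2: {7,9}:1  {8,9}:1
  |U|=3: {6,8,9}:1  {7,8,9}:2
  |U|=4: {5,6,8,9}:1  {6,7,8,9}:3
  |U|=5: {4,5,6,8,9}:1  {5,6,7,8,9}:4
  |U|=6: {4,5,6,7,8,9}:5
  |U|=7: {3,4,5,6,7,8,9}:5
  |U|=8: {2,3,4,5,6,7,8,9}:5
  start at 0(m): 5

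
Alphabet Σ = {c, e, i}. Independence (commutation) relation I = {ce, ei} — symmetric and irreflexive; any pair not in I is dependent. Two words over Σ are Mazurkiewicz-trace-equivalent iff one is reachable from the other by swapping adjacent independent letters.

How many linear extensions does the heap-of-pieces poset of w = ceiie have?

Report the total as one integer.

10

0(c) covers ∅
1(e) covers ∅
2(i) covers 0:c
3(i) covers 2:i
4(e) covers 1:e
floor of heap: 0:c, 1:e
completions by unplaced set U, small U first (add the entries for U minus each lowest piece of U):
  |U|=1: {3}:1  {4}:1
  |U|=2: {1,4}:1  {2,3}:1  {3,4}:2
  |U|=3: {0,2,3}:1  {1,3,4}:3  {2,3,4}:3
  start at 0(c): 6
  start at 1(e): 4
sum over floor = 10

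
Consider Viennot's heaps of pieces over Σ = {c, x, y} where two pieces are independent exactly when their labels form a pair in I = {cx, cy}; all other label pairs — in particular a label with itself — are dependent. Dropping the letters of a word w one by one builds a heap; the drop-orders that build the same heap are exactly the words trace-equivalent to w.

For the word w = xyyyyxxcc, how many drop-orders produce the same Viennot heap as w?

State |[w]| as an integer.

piece 0:x — minimal
piece 1:y rests on {0:x}
piece 2:y rests on {1:y}
piece 3:y rests on {2:y}
piece 4:y rests on {3:y}
piece 5:x rests on {4:y}
piece 6:x rests on {5:x}
piece 7:c — minimal
piece 8:c rests on {7:c}
minimal pieces: {0:x, 7:c}
ways to finish when only these pieces remain (= sum over removing one remaining piece with nothing left below it):
  1 left: {6}→1  {8}→1
  2 left: {5,6}→1  {6,8}→2  {7,8}→1
  3 left: {4,5,6}→1  {5,6,8}→3  {6,7,8}→3
  4 left: {3,4,5,6}→1  {4,5,6,8}→4  {5,6,7,8}→6
  5 left: {2,3,4,5,6}→1  {3,4,5,6,8}→5  {4,5,6,7,8}→10
  6 left: {1,2,3,4,5,6}→1  {2,3,4,5,6,8}→6  {3,4,5,6,7,8}→15
  7 left: {0,1,2,3,4,5,6}→1  {1,2,3,4,5,6,8}→7  {2,3,4,5,6,7,8}→21
  placing 0:x first → 28 extensions
  placing 7:c first → 8 extensions
total linear extensions = 36

36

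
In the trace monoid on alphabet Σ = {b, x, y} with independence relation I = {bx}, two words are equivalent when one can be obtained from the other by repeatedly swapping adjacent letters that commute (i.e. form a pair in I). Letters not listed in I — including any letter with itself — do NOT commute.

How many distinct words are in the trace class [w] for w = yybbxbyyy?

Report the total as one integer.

#0=y has no predecessor
#1=y depends on [0:y]
#2=b depends on [1:y]
#3=b depends on [2:b]
#4=x depends on [1:y]
#5=b depends on [3:b]
#6=y depends on [4:x, 5:b]
#7=y depends on [6:y]
#8=y depends on [7:y]
sources: [0:y]
N(rest) = Σ N(rest − s) over sources s of rest; N(one piece) = 1:
  size 1 → [8]=1
  size 2 → [7,8]=1
  size 3 → [6,7,8]=1
  size 4 → [4,6,7,8]=1  [5,6,7,8]=1
  size 5 → [3,5,6,7,8]=1  [4,5,6,7,8]=2
  size 6 → [2,3,5,6,7,8]=1  [3,4,5,6,7,8]=3
  size 7 → [2,3,4,5,6,7,8]=4
  first=0(y) contributes 4

4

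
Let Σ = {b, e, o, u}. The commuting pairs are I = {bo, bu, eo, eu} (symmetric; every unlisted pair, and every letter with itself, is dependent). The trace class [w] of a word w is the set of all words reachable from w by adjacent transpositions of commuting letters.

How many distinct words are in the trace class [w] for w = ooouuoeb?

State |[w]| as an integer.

28

#0=o has no predecessor
#1=o depends on [0:o]
#2=o depends on [1:o]
#3=u depends on [2:o]
#4=u depends on [3:u]
#5=o depends on [4:u]
#6=e has no predecessor
#7=b depends on [6:e]
sources: [0:o, 6:e]
N(rest) = Σ N(rest − s) over sources s of rest; N(one piece) = 1:
  size 1 → [5]=1  [7]=1
  size 2 → [4,5]=1  [5,7]=2  [6,7]=1
  size 3 → [3,4,5]=1  [4,5,7]=3  [5,6,7]=3
  size 4 → [2,3,4,5]=1  [3,4,5,7]=4  [4,5,6,7]=6
  size 5 → [1,2,3,4,5]=1  [2,3,4,5,7]=5  [3,4,5,6,7]=10
  size 6 → [0,1,2,3,4,5]=1  [1,2,3,4,5,7]=6  [2,3,4,5,6,7]=15
  first=0(o) contributes 21
  first=6(e) contributes 7
|[w]| = 28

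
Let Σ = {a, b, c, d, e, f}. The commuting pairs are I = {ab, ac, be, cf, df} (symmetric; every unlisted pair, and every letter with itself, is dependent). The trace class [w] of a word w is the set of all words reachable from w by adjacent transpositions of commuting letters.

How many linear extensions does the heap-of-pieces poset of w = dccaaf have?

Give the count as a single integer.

10

0(d) covers ∅
1(c) covers 0:d
2(c) covers 1:c
3(a) covers 0:d
4(a) covers 3:a
5(f) covers 4:a
floor of heap: 0:d
completions by unplaced set U, small U first (add the entries for U minus each lowest piece of U):
  |U|=1: {2}:1  {5}:1
  |U|=2: {1,2}:1  {2,5}:2  {4,5}:1
  |U|=3: {1,2,5}:3  {2,4,5}:3  {3,4,5}:1
  |U|=4: {1,2,4,5}:6  {2,3,4,5}:4
  start at 0(d): 10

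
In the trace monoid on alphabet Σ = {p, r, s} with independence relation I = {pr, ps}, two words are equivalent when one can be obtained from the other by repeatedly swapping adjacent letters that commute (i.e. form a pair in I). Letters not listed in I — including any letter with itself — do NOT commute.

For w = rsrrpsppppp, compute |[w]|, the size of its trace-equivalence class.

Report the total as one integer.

462

drop 0:r onto floor
drop 1:s onto {0:r}
drop 2:r onto {1:s}
drop 3:r onto {2:r}
drop 4:p onto floor
drop 5:s onto {3:r}
drop 6:p onto {4:p}
drop 7:p onto {6:p}
drop 8:p onto {7:p}
drop 9:p onto {8:p}
drop 10:p onto {9:p}
ground layer = {0:r, 4:p}
drop-orders for the pieces not yet dropped (sum over which currently-grounded one goes next):
  1 to go: {5} 1  {10} 1
  2 to go: {3,5} 1  {5,10} 2  {9,10} 1
  3 to go: {2,3,5} 1  {3,5,10} 3  {5,9,10} 3  {8,9,10} 1
  4 to go: {1,2,3,5} 1  {2,3,5,10} 4  {3,5,9,10} 6  {5,8,9,10} 4  {7,8,9,10} 1
  5 to go: {0,1,2,3,5} 1  {1,2,3,5,10} 5  {2,3,5,9,10} 10  {3,5,8,9,10} 10  {5,7,8,9,10} 5  {6,7,8,9,10} 1
  6 to go: {0,1,2,3,5,10} 6  {1,2,3,5,9,10} 15  {2,3,5,8,9,10} 20  {3,5,7,8,9,10} 15  {4,6,7,8,9,10} 1  {5,6,7,8,9,10} 6
  7 to go: {0,1,2,3,5,9,10} 21  {1,2,3,5,8,9,10} 35  {2,3,5,7,8,9,10} 35  {3,5,6,7,8,9,10} 21  {4,5,6,7,8,9,10} 7
  8 to go: {0,1,2,3,5,8,9,10} 56  {1,2,3,5,7,8,9,10} 70  {2,3,5,6,7,8,9,10} 56  {3,4,5,6,7,8,9,10} 28
  9 to go: {0,1,2,3,5,7,8,9,10} 126  {1,2,3,5,6,7,8,9,10} 126  {2,3,4,5,6,7,8,9,10} 84
  if 0:r drops first: 210 orders
  if 4:p drops first: 252 orders
heap linearizations: 462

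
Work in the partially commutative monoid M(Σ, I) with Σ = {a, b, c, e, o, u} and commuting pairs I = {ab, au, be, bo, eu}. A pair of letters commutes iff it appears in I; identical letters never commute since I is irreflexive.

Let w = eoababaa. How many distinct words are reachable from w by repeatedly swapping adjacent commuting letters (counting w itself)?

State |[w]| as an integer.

28

0(e) covers ∅
1(o) covers 0:e
2(a) covers 1:o
3(b) covers ∅
4(a) covers 2:a
5(b) covers 3:b
6(a) covers 4:a
7(a) covers 6:a
floor of heap: 0:e, 3:b
completions by unplaced set U, small U first (add the entries for U minus each lowest piece of U):
  |U|=1: {5}:1  {7}:1
  |U|=2: {3,5}:1  {5,7}:2  {6,7}:1
  |U|=3: {3,5,7}:3  {4,6,7}:1  {5,6,7}:3
  |U|=4: {2,4,6,7}:1  {3,5,6,7}:6  {4,5,6,7}:4
  |U|=5: {1,2,4,6,7}:1  {2,4,5,6,7}:5  {3,4,5,6,7}:10
  |U|=6: {0,1,2,4,6,7}:1  {1,2,4,5,6,7}:6  {2,3,4,5,6,7}:15
  start at 0(e): 21
  start at 3(b): 7
sum over floor = 28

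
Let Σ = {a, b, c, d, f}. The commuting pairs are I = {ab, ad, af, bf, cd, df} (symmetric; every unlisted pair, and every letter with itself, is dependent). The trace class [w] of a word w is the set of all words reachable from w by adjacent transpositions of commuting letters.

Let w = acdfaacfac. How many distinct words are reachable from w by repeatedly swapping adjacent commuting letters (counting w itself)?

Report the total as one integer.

60

0(a) covers ∅
1(c) covers 0:a
2(d) covers ∅
3(f) covers 1:c
4(a) covers 1:c
5(a) covers 4:a
6(c) covers 3:f, 5:a
7(f) covers 6:c
8(a) covers 6:c
9(c) covers 7:f, 8:a
floor of heap: 0:a, 2:d
completions by unplaced set U, small U first (add the entries for U minus each lowest piece of U):
  |U|=1: {2}:1  {9}:1
  |U|=2: {2,9}:2  {7,9}:1  {8,9}:1
  |U|=3: {2,7,9}:3  {2,8,9}:3  {7,8,9}:2
  |U|=4: {2,7,8,9}:8  {6,7,8,9}:2
  |U|=5: {2,6,7,8,9}:10  {3,6,7,8,9}:2  {5,6,7,8,9}:2
  |U|=6: {2,3,6,7,8,9}:12  {2,5,6,7,8,9}:12  {3,5,6,7,8,9}:4  {4,5,6,7,8,9}:2
  |U|=7: {2,3,5,6,7,8,9}:28  {2,4,5,6,7,8,9}:14  {3,4,5,6,7,8,9}:6
  |U|=8: {1,3,4,5,6,7,8,9}:6  {2,3,4,5,6,7,8,9}:48
  start at 0(a): 54
  start at 2(d): 6
sum over floor = 60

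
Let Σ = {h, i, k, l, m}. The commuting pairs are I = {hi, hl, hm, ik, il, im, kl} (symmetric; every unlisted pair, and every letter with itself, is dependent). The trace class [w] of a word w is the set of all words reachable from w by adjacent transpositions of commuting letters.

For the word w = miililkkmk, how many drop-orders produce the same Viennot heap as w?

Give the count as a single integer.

720

piece 0:m — minimal
piece 1:i — minimal
piece 2:i rests on {1:i}
piece 3:l rests on {0:m}
piece 4:i rests on {2:i}
piece 5:l rests on {3:l}
piece 6:k rests on {0:m}
piece 7:k rests on {6:k}
piece 8:m rests on {5:l, 7:k}
piece 9:k rests on {8:m}
minimal pieces: {0:m, 1:i}
ways to finish when only these pieces remain (= sum over removing one remaining piece with nothing left below it):
  1 left: {4}→1  {9}→1
  2 left: {2,4}→1  {4,9}→2  {8,9}→1
  3 left: {1,2,4}→1  {2,4,9}→3  {4,8,9}→3  {5,8,9}→1  {7,8,9}→1
  4 left: {1,2,4,9}→4  {2,4,8,9}→6  {3,5,8,9}→1  {4,5,8,9}→4  {4,7,8,9}→4  {5,7,8,9}→2  {6,7,8,9}→1
  5 left: {1,2,4,8,9}→10  {2,4,5,8,9}→10  {2,4,7,8,9}→10  {3,4,5,8,9}→5  {3,5,7,8,9}→3  {4,5,7,8,9}→10  {4,6,7,8,9}→5  {5,6,7,8,9}→3
  6 left: {1,2,4,5,8,9}→20  {1,2,4,7,8,9}→20  {2,3,4,5,8,9}→15  {2,4,5,7,8,9}→30  {2,4,6,7,8,9}→15  {3,4,5,7,8,9}→18  {3,5,6,7,8,9}→6  {4,5,6,7,8,9}→18
  7 left: {0,3,5,6,7,8,9}→6  {1,2,3,4,5,8,9}→35  {1,2,4,5,7,8,9}→70  {1,2,4,6,7,8,9}→35  {2,3,4,5,7,8,9}→63  {2,4,5,6,7,8,9}→63  {3,4,5,6,7,8,9}→42
  8 left: {0,3,4,5,6,7,8,9}→48  {1,2,3,4,5,7,8,9}→168  {1,2,4,5,6,7,8,9}→168  {2,3,4,5,6,7,8,9}→168
  placing 0:m first → 504 extensions
  placing 1:i first → 216 extensions
total linear extensions = 720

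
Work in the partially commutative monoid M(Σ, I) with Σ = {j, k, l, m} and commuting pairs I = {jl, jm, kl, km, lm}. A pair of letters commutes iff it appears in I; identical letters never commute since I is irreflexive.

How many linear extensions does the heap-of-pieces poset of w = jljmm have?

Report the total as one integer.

30

#0=j has no predecessor
#1=l has no predecessor
#2=j depends on [0:j]
#3=m has no predecessor
#4=m depends on [3:m]
sources: [0:j, 1:l, 3:m]
N(rest) = Σ N(rest − s) over sources s of rest; N(one piece) = 1:
  size 1 → [1]=1  [2]=1  [4]=1
  size 2 → [0,2]=1  [1,2]=2  [1,4]=2  [2,4]=2  [3,4]=1
  size 3 → [0,1,2]=3  [0,2,4]=3  [1,2,4]=6  [1,3,4]=3  [2,3,4]=3
  first=0(j) contributes 12
  first=1(l) contributes 6
  first=3(m) contributes 12
|[w]| = 30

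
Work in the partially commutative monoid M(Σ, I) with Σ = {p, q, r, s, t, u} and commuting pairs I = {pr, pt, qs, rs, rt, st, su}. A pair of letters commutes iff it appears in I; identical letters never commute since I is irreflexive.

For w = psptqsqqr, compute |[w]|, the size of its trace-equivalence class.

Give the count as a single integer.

21

0(p) covers ∅
1(s) covers 0:p
2(p) covers 1:s
3(t) covers ∅
4(q) covers 2:p, 3:t
5(s) covers 2:p
6(q) covers 4:q
7(q) covers 6:q
8(r) covers 7:q
floor of heap: 0:p, 3:t
completions by unplaced set U, small U first (add the entries for U minus each lowest piece of U):
  |U|=1: {5}:1  {8}:1
  |U|=2: {5,8}:2  {7,8}:1
  |U|=3: {5,7,8}:3  {6,7,8}:1
  |U|=4: {4,6,7,8}:1  {5,6,7,8}:4
  |U|=5: {3,4,6,7,8}:1  {4,5,6,7,8}:5
  |U|=6: {2,4,5,6,7,8}:5  {3,4,5,6,7,8}:6
  |U|=7: {1,2,4,5,6,7,8}:5  {2,3,4,5,6,7,8}:11
  start at 0(p): 16
  start at 3(t): 5
sum over floor = 21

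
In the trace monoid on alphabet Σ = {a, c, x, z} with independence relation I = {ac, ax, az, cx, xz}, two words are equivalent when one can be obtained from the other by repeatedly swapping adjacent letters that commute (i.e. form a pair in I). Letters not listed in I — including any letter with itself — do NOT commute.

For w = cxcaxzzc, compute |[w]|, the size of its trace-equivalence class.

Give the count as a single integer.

drop 0:c onto floor
drop 1:x onto floor
drop 2:c onto {0:c}
drop 3:a onto floor
drop 4:x onto {1:x}
drop 5:z onto {2:c}
drop 6:z onto {5:z}
drop 7:c onto {6:z}
ground layer = {0:c, 1:x, 3:a}
drop-orders for the pieces not yet dropped (sum over which currently-grounded one goes next):
  1 to go: {3} 1  {4} 1  {7} 1
  2 to go: {1,4} 1  {3,4} 2  {3,7} 2  {4,7} 2  {6,7} 1
  3 to go: {1,3,4} 3  {1,4,7} 3  {3,4,7} 6  {3,6,7} 3  {4,6,7} 3  {5,6,7} 1
  4 to go: {1,3,4,7} 12  {1,4,6,7} 6  {2,5,6,7} 1  {3,4,6,7} 12  {3,5,6,7} 4  {4,5,6,7} 4
  5 to go: {0,2,5,6,7} 1  {1,3,4,6,7} 30  {1,4,5,6,7} 10  {2,3,5,6,7} 5  {2,4,5,6,7} 5  {3,4,5,6,7} 20
  6 to go: {0,2,3,5,6,7} 6  {0,2,4,5,6,7} 6  {1,2,4,5,6,7} 15  {1,3,4,5,6,7} 60  {2,3,4,5,6,7} 30
  if 0:c drops first: 105 orders
  if 1:x drops first: 42 orders
  if 3:a drops first: 21 orders
heap linearizations: 168

168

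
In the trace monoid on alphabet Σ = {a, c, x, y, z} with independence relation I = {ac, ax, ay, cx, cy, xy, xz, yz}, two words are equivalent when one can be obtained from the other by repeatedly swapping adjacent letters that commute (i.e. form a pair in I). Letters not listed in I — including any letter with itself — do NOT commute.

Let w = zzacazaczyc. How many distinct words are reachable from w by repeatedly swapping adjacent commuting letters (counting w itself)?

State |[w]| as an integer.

66

0(z) covers ∅
1(z) covers 0:z
2(a) covers 1:z
3(c) covers 1:z
4(a) covers 2:a
5(z) covers 3:c, 4:a
6(a) covers 5:z
7(c) covers 5:z
8(z) covers 6:a, 7:c
9(y) covers ∅
10(c) covers 8:z
floor of heap: 0:z, 9:y
completions by unplaced set U, small U first (add the entries for U minus each lowest piece of U):
  |U|=1: {9}:1  {10}:1
  |U|=2: {8,10}:1  {9,10}:2
  |U|=3: {6,8,10}:1  {7,8,10}:1  {8,9,10}:3
  |U|=4: {6,7,8,10}:2  {6,8,9,10}:4  {7,8,9,10}:4
  |U|=5: {5,6,7,8,10}:2  {6,7,8,9,10}:10
  |U|=6: {3,5,6,7,8,10}:2  {4,5,6,7,8,10}:2  {5,6,7,8,9,10}:12
  |U|=7: {2,4,5,6,7,8,10}:2  {3,4,5,6,7,8,10}:4  {3,5,6,7,8,9,10}:14  {4,5,6,7,8,9,10}:14
  |U|=8: {2,3,4,5,6,7,8,10}:6  {2,4,5,6,7,8,9,10}:16  {3,4,5,6,7,8,9,10}:32
  |U|=9: {1,2,3,4,5,6,7,8,10}:6  {2,3,4,5,6,7,8,9,10}:54
  start at 0(z): 60
  start at 9(y): 6
sum over floor = 66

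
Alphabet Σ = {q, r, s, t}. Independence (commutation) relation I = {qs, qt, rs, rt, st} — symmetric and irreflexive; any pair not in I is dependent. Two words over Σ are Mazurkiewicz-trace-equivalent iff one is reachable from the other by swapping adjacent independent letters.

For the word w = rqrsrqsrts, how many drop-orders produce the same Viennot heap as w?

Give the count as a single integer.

840

#0=r has no predecessor
#1=q depends on [0:r]
#2=r depends on [1:q]
#3=s has no predecessor
#4=r depends on [2:r]
#5=q depends on [4:r]
#6=s depends on [3:s]
#7=r depends on [5:q]
#8=t has no predecessor
#9=s depends on [6:s]
sources: [0:r, 3:s, 8:t]
N(rest) = Σ N(rest − s) over sources s of rest; N(one piece) = 1:
  size 1 → [7]=1  [8]=1  [9]=1
  size 2 → [5,7]=1  [6,9]=1  [7,8]=2  [7,9]=2  [8,9]=2
  size 3 → [3,6,9]=1  [4,5,7]=1  [5,7,8]=3  [5,7,9]=3  [6,7,9]=3  [6,8,9]=3  [7,8,9]=6
  size 4 → [2,4,5,7]=1  [3,6,7,9]=4  [3,6,8,9]=4  [4,5,7,8]=4  [4,5,7,9]=4  [5,6,7,9]=6  [5,7,8,9]=12  [6,7,8,9]=12
  size 5 → [1,2,4,5,7]=1  [2,4,5,7,8]=5  [2,4,5,7,9]=5  [3,5,6,7,9]=10  [3,6,7,8,9]=20  [4,5,6,7,9]=10  [4,5,7,8,9]=20  [5,6,7,8,9]=30
  size 6 → [0,1,2,4,5,7]=1  [1,2,4,5,7,8]=6  [1,2,4,5,7,9]=6  [2,4,5,6,7,9]=15  [2,4,5,7,8,9]=30  [3,4,5,6,7,9]=20  [3,5,6,7,8,9]=60  [4,5,6,7,8,9]=60
  size 7 → [0,1,2,4,5,7,8]=7  [0,1,2,4,5,7,9]=7  [1,2,4,5,6,7,9]=21  [1,2,4,5,7,8,9]=42  [2,3,4,5,6,7,9]=35  [2,4,5,6,7,8,9]=105  [3,4,5,6,7,8,9]=140
  size 8 → [0,1,2,4,5,6,7,9]=28  [0,1,2,4,5,7,8,9]=56  [1,2,3,4,5,6,7,9]=56  [1,2,4,5,6,7,8,9]=168  [2,3,4,5,6,7,8,9]=280
  first=0(r) contributes 504
  first=3(s) contributes 252
  first=8(t) contributes 84
|[w]| = 840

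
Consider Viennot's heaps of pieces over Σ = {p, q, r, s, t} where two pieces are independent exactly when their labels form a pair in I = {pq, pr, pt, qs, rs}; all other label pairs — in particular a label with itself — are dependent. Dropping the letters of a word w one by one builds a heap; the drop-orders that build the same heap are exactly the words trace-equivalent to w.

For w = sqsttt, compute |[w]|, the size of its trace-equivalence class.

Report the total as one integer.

3

#0=s has no predecessor
#1=q has no predecessor
#2=s depends on [0:s]
#3=t depends on [1:q, 2:s]
#4=t depends on [3:t]
#5=t depends on [4:t]
sources: [0:s, 1:q]
N(rest) = Σ N(rest − s) over sources s of rest; N(one piece) = 1:
  size 1 → [5]=1
  size 2 → [4,5]=1
  size 3 → [3,4,5]=1
  size 4 → [1,3,4,5]=1  [2,3,4,5]=1
  first=0(s) contributes 2
  first=1(q) contributes 1
|[w]| = 3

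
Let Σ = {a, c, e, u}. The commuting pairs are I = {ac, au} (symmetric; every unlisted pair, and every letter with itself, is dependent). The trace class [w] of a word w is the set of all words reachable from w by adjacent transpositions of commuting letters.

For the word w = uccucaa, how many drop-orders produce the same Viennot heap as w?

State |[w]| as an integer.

21

0(u) covers ∅
1(c) covers 0:u
2(c) covers 1:c
3(u) covers 2:c
4(c) covers 3:u
5(a) covers ∅
6(a) covers 5:a
floor of heap: 0:u, 5:a
completions by unplaced set U, small U first (add the entries for U minus each lowest piece of U):
  |U|=1: {4}:1  {6}:1
  |U|=2: {3,4}:1  {4,6}:2  {5,6}:1
  |U|=3: {2,3,4}:1  {3,4,6}:3  {4,5,6}:3
  |U|=4: {1,2,3,4}:1  {2,3,4,6}:4  {3,4,5,6}:6
  |U|=5: {0,1,2,3,4}:1  {1,2,3,4,6}:5  {2,3,4,5,6}:10
  start at 0(u): 15
  start at 5(a): 6
sum over floor = 21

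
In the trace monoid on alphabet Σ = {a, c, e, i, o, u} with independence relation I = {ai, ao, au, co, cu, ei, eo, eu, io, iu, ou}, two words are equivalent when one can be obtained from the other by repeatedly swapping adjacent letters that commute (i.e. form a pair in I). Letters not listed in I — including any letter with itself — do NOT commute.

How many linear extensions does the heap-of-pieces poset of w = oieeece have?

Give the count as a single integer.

drop 0:o onto floor
drop 1:i onto floor
drop 2:e onto floor
drop 3:e onto {2:e}
drop 4:e onto {3:e}
drop 5:c onto {1:i, 4:e}
drop 6:e onto {5:c}
ground layer = {0:o, 1:i, 2:e}
drop-orders for the pieces not yet dropped (sum over which currently-grounded one goes next):
  1 to go: {0} 1  {6} 1
  2 to go: {0,6} 2  {5,6} 1
  3 to go: {0,5,6} 3  {1,5,6} 1  {4,5,6} 1
  4 to go: {0,1,5,6} 4  {0,4,5,6} 4  {1,4,5,6} 2  {3,4,5,6} 1
  5 to go: {0,1,4,5,6} 10  {0,3,4,5,6} 5  {1,3,4,5,6} 3  {2,3,4,5,6} 1
  if 0:o drops first: 4 orders
  if 1:i drops first: 6 orders
  if 2:e drops first: 18 orders
heap linearizations: 28

28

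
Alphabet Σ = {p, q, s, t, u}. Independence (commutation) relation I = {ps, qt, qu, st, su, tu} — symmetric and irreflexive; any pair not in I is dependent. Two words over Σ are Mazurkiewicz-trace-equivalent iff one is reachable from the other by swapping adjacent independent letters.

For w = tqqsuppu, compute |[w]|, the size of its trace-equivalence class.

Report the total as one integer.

56

0(t) covers ∅
1(q) covers ∅
2(q) covers 1:q
3(s) covers 2:q
4(u) covers ∅
5(p) covers 0:t, 2:q, 4:u
6(p) covers 5:p
7(u) covers 6:p
floor of heap: 0:t, 1:q, 4:u
completions by unplaced set U, small U first (add the entries for U minus each lowest piece of U):
  |U|=1: {3}:1  {7}:1
  |U|=2: {3,7}:2  {6,7}:1
  |U|=3: {3,6,7}:3  {5,6,7}:1
  |U|=4: {0,5,6,7}:1  {3,5,6,7}:4  {4,5,6,7}:1
  |U|=5: {0,3,5,6,7}:5  {0,4,5,6,7}:2  {2,3,5,6,7}:4  {3,4,5,6,7}:5
  |U|=6: {0,2,3,5,6,7}:9  {0,3,4,5,6,7}:12  {1,2,3,5,6,7}:4  {2,3,4,5,6,7}:9
  start at 0(t): 13
  start at 1(q): 30
  start at 4(u): 13
sum over floor = 56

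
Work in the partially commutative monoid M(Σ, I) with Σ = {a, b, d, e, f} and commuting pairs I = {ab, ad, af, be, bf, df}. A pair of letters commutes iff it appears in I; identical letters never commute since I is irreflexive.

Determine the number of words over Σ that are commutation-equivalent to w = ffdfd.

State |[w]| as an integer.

10

drop 0:f onto floor
drop 1:f onto {0:f}
drop 2:d onto floor
drop 3:f onto {1:f}
drop 4:d onto {2:d}
ground layer = {0:f, 2:d}
drop-orders for the pieces not yet dropped (sum over which currently-grounded one goes next):
  1 to go: {3} 1  {4} 1
  2 to go: {1,3} 1  {2,4} 1  {3,4} 2
  3 to go: {0,1,3} 1  {1,3,4} 3  {2,3,4} 3
  if 0:f drops first: 6 orders
  if 2:d drops first: 4 orders
heap linearizations: 10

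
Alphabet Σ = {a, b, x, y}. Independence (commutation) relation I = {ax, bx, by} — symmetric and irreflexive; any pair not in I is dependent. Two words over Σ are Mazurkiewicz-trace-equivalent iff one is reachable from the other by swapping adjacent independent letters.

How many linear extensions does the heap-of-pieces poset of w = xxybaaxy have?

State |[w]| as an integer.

piece 0:x — minimal
piece 1:x rests on {0:x}
piece 2:y rests on {1:x}
piece 3:b — minimal
piece 4:a rests on {2:y, 3:b}
piece 5:a rests on {4:a}
piece 6:x rests on {2:y}
piece 7:y rests on {5:a, 6:x}
minimal pieces: {0:x, 3:b}
ways to finish when only these pieces remain (= sum over removing one remaining piece with nothing left below it):
  1 left: {7}→1
  2 left: {5,7}→1  {6,7}→1
  3 left: {4,5,7}→1  {5,6,7}→2
  4 left: {3,4,5,7}→1  {4,5,6,7}→3
  5 left: {2,4,5,6,7}→3  {3,4,5,6,7}→4
  6 left: {1,2,4,5,6,7}→3  {2,3,4,5,6,7}→7
  placing 0:x first → 10 extensions
  placing 3:b first → 3 extensions
total linear extensions = 13

13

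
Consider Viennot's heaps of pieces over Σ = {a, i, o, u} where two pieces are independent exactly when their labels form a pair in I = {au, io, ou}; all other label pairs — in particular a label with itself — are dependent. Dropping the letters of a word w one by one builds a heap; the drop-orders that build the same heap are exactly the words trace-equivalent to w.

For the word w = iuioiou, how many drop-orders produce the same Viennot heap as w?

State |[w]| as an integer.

#0=i has no predecessor
#1=u depends on [0:i]
#2=i depends on [1:u]
#3=o has no predecessor
#4=i depends on [2:i]
#5=o depends on [3:o]
#6=u depends on [4:i]
sources: [0:i, 3:o]
N(rest) = Σ N(rest − s) over sources s of rest; N(one piece) = 1:
  size 1 → [5]=1  [6]=1
  size 2 → [3,5]=1  [4,6]=1  [5,6]=2
  size 3 → [2,4,6]=1  [3,5,6]=3  [4,5,6]=3
  size 4 → [1,2,4,6]=1  [2,4,5,6]=4  [3,4,5,6]=6
  size 5 → [0,1,2,4,6]=1  [1,2,4,5,6]=5  [2,3,4,5,6]=10
  first=0(i) contributes 15
  first=3(o) contributes 6
|[w]| = 21

21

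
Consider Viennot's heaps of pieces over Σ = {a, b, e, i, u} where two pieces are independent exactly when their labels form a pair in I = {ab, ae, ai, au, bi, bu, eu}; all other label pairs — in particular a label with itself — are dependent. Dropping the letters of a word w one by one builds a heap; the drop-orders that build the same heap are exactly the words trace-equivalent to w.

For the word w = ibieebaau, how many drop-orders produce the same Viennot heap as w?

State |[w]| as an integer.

0(i) covers ∅
1(b) covers ∅
2(i) covers 0:i
3(e) covers 1:b, 2:i
4(e) covers 3:e
5(b) covers 4:e
6(a) covers ∅
7(a) covers 6:a
8(u) covers 2:i
floor of heap: 0:i, 1:b, 6:a
completions by unplaced set U, small U first (add the entries for U minus each lowest piece of U):
  |U|=1: {5}:1  {7}:1  {8}:1
  |U|=2: {4,5}:1  {5,7}:2  {5,8}:2  {6,7}:1  {7,8}:2
  |U|=3: {3,4,5}:1  {4,5,7}:3  {4,5,8}:3  {5,6,7}:3  {5,7,8}:6  {6,7,8}:3
  |U|=4: {1,3,4,5}:1  {3,4,5,7}:4  {3,4,5,8}:4  {4,5,6,7}:6  {4,5,7,8}:12  {5,6,7,8}:12
  |U|=5: {1,3,4,5,7}:5  {1,3,4,5,8}:5  {2,3,4,5,8}:4  {3,4,5,6,7}:10  {3,4,5,7,8}:20  {4,5,6,7,8}:30
  |U|=6: {0,2,3,4,5,8}:4  {1,2,3,4,5,8}:9  {1,3,4,5,6,7}:15  {1,3,4,5,7,8}:30  {2,3,4,5,7,8}:24  {3,4,5,6,7,8}:60
  |U|=7: {0,1,2,3,4,5,8}:13  {0,2,3,4,5,7,8}:28  {1,2,3,4,5,7,8}:63  {1,3,4,5,6,7,8}:105  {2,3,4,5,6,7,8}:84
  start at 0(i): 252
  start at 1(b): 112
  start at 6(a): 104
sum over floor = 468

468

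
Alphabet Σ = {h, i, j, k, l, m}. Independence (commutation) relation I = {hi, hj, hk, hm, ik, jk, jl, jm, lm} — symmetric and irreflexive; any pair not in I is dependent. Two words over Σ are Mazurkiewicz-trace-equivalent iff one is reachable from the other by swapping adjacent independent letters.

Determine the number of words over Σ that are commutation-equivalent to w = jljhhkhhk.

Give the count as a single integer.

#0=j has no predecessor
#1=l has no predecessor
#2=j depends on [0:j]
#3=h depends on [1:l]
#4=h depends on [3:h]
#5=k depends on [1:l]
#6=h depends on [4:h]
#7=h depends on [6:h]
#8=k depends on [5:k]
sources: [0:j, 1:l]
N(rest) = Σ N(rest − s) over sources s of rest; N(one piece) = 1:
  size 1 → [2]=1  [7]=1  [8]=1
  size 2 → [0,2]=1  [2,7]=2  [2,8]=2  [5,8]=1  [6,7]=1  [7,8]=2
  size 3 → [0,2,7]=3  [0,2,8]=3  [2,5,8]=3  [2,6,7]=3  [2,7,8]=6  [4,6,7]=1  [5,7,8]=3  [6,7,8]=3
  size 4 → [0,2,5,8]=6  [0,2,6,7]=6  [0,2,7,8]=12  [2,4,6,7]=4  [2,5,7,8]=12  [2,6,7,8]=12  [3,4,6,7]=1  [4,6,7,8]=4  [5,6,7,8]=6
  size 5 → [0,2,4,6,7]=10  [0,2,5,7,8]=30  [0,2,6,7,8]=30  [2,3,4,6,7]=5  [2,4,6,7,8]=20  [2,5,6,7,8]=30  [3,4,6,7,8]=5  [4,5,6,7,8]=10
  size 6 → [0,2,3,4,6,7]=15  [0,2,4,6,7,8]=60  [0,2,5,6,7,8]=90  [2,3,4,6,7,8]=30  [2,4,5,6,7,8]=60  [3,4,5,6,7,8]=15
  size 7 → [0,2,3,4,6,7,8]=105  [0,2,4,5,6,7,8]=210  [1,3,4,5,6,7,8]=15  [2,3,4,5,6,7,8]=105
  first=0(j) contributes 120
  first=1(l) contributes 420
|[w]| = 540

540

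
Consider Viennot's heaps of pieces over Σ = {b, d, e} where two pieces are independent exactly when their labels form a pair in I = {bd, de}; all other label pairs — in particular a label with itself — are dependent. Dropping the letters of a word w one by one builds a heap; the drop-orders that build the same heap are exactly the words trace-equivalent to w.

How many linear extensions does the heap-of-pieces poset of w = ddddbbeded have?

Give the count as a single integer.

210

piece 0:d — minimal
piece 1:d rests on {0:d}
piece 2:d rests on {1:d}
piece 3:d rests on {2:d}
piece 4:b — minimal
piece 5:b rests on {4:b}
piece 6:e rests on {5:b}
piece 7:d rests on {3:d}
piece 8:e rests on {6:e}
piece 9:d rests on {7:d}
minimal pieces: {0:d, 4:b}
ways to finish when only these pieces remain (= sum over removing one remaining piece with nothing left below it):
  1 left: {8}→1  {9}→1
  2 left: {6,8}→1  {7,9}→1  {8,9}→2
  3 left: {3,7,9}→1  {5,6,8}→1  {6,8,9}→3  {7,8,9}→3
  4 left: {2,3,7,9}→1  {3,7,8,9}→4  {4,5,6,8}→1  {5,6,8,9}→4  {6,7,8,9}→6
  5 left: {1,2,3,7,9}→1  {2,3,7,8,9}→5  {3,6,7,8,9}→10  {4,5,6,8,9}→5  {5,6,7,8,9}→10
  6 left: {0,1,2,3,7,9}→1  {1,2,3,7,8,9}→6  {2,3,6,7,8,9}→15  {3,5,6,7,8,9}→20  {4,5,6,7,8,9}→15
  7 left: {0,1,2,3,7,8,9}→7  {1,2,3,6,7,8,9}→21  {2,3,5,6,7,8,9}→35  {3,4,5,6,7,8,9}→35
  8 left: {0,1,2,3,6,7,8,9}→28  {1,2,3,5,6,7,8,9}→56  {2,3,4,5,6,7,8,9}→70
  placing 0:d first → 126 extensions
  placing 4:b first → 84 extensions
total linear extensions = 210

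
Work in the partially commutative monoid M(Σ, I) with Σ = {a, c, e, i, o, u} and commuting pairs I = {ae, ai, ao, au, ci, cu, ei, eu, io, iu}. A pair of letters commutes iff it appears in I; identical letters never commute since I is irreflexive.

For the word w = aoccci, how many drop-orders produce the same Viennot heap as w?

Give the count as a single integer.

piece 0:a — minimal
piece 1:o — minimal
piece 2:c rests on {0:a, 1:o}
piece 3:c rests on {2:c}
piece 4:c rests on {3:c}
piece 5:i — minimal
minimal pieces: {0:a, 1:o, 5:i}
ways to finish when only these pieces remain (= sum over removing one remaining piece with nothing left below it):
  1 left: {4}→1  {5}→1
  2 left: {3,4}→1  {4,5}→2
  3 left: {2,3,4}→1  {3,4,5}→3
  4 left: {0,2,3,4}→1  {1,2,3,4}→1  {2,3,4,5}→4
  placing 0:a first → 5 extensions
  placing 1:o first → 5 extensions
  placing 5:i first → 2 extensions
total linear extensions = 12

12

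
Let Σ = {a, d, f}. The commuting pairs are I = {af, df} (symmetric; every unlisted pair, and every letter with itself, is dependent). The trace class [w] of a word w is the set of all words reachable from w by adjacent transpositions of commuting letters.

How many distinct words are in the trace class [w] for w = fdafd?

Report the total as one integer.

piece 0:f — minimal
piece 1:d — minimal
piece 2:a rests on {1:d}
piece 3:f rests on {0:f}
piece 4:d rests on {2:a}
minimal pieces: {0:f, 1:d}
ways to finish when only these pieces remain (= sum over removing one remaining piece with nothing left below it):
  1 left: {3}→1  {4}→1
  2 left: {0,3}→1  {2,4}→1  {3,4}→2
  3 left: {0,3,4}→3  {1,2,4}→1  {2,3,4}→3
  placing 0:f first → 4 extensions
  placing 1:d first → 6 extensions
total linear extensions = 10

10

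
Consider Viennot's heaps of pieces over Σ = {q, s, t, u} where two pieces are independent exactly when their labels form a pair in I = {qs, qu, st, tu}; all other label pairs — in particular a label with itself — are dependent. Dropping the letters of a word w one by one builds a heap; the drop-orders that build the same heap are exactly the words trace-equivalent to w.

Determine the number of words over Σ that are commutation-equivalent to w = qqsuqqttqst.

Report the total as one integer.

#0=q has no predecessor
#1=q depends on [0:q]
#2=s has no predecessor
#3=u depends on [2:s]
#4=q depends on [1:q]
#5=q depends on [4:q]
#6=t depends on [5:q]
#7=t depends on [6:t]
#8=q depends on [7:t]
#9=s depends on [3:u]
#10=t depends on [8:q]
sources: [0:q, 2:s]
N(rest) = Σ N(rest − s) over sources s of rest; N(one piece) = 1:
  size 1 → [9]=1  [10]=1
  size 2 → [3,9]=1  [8,10]=1  [9,10]=2
  size 3 → [2,3,9]=1  [3,9,10]=3  [7,8,10]=1  [8,9,10]=3
  size 4 → [2,3,9,10]=4  [3,8,9,10]=6  [6,7,8,10]=1  [7,8,9,10]=4
  size 5 → [2,3,8,9,10]=10  [3,7,8,9,10]=10  [5,6,7,8,10]=1  [6,7,8,9,10]=5
  size 6 → [2,3,7,8,9,10]=20  [3,6,7,8,9,10]=15  [4,5,6,7,8,10]=1  [5,6,7,8,9,10]=6
  size 7 → [1,4,5,6,7,8,10]=1  [2,3,6,7,8,9,10]=35  [3,5,6,7,8,9,10]=21  [4,5,6,7,8,9,10]=7
  size 8 → [0,1,4,5,6,7,8,10]=1  [1,4,5,6,7,8,9,10]=8  [2,3,5,6,7,8,9,10]=56  [3,4,5,6,7,8,9,10]=28
  size 9 → [0,1,4,5,6,7,8,9,10]=9  [1,3,4,5,6,7,8,9,10]=36  [2,3,4,5,6,7,8,9,10]=84
  first=0(q) contributes 120
  first=2(s) contributes 45
|[w]| = 165

165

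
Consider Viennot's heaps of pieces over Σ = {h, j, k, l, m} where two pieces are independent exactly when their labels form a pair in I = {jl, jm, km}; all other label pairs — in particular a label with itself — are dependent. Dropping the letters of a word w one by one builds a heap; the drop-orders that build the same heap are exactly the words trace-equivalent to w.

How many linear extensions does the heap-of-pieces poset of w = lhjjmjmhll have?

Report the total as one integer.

piece 0:l — minimal
piece 1:h rests on {0:l}
piece 2:j rests on {1:h}
piece 3:j rests on {2:j}
piece 4:m rests on {1:h}
piece 5:j rests on {3:j}
piece 6:m rests on {4:m}
piece 7:h rests on {5:j, 6:m}
piece 8:l rests on {7:h}
piece 9:l rests on {8:l}
minimal pieces: {0:l}
ways to finish when only these pieces remain (= sum over removing one remaining piece with nothing left below it):
  1 left: {9}→1
  2 left: {8,9}→1
  3 left: {7,8,9}→1
  4 left: {5,7,8,9}→1  {6,7,8,9}→1
  5 left: {3,5,7,8,9}→1  {4,6,7,8,9}→1  {5,6,7,8,9}→2
  6 left: {2,3,5,7,8,9}→1  {3,5,6,7,8,9}→3  {4,5,6,7,8,9}→3
  7 left: {2,3,5,6,7,8,9}→4  {3,4,5,6,7,8,9}→6
  8 left: {2,3,4,5,6,7,8,9}→10
  placing 0:l first → 10 extensions

10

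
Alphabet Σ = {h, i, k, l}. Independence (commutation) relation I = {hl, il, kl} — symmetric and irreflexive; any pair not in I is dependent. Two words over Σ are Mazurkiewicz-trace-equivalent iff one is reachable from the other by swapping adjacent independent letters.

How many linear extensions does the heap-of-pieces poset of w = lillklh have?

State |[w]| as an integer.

piece 0:l — minimal
piece 1:i — minimal
piece 2:l rests on {0:l}
piece 3:l rests on {2:l}
piece 4:k rests on {1:i}
piece 5:l rests on {3:l}
piece 6:h rests on {4:k}
minimal pieces: {0:l, 1:i}
ways to finish when only these pieces remain (= sum over removing one remaining piece with nothing left below it):
  1 left: {5}→1  {6}→1
  2 left: {3,5}→1  {4,6}→1  {5,6}→2
  3 left: {1,4,6}→1  {2,3,5}→1  {3,5,6}→3  {4,5,6}→3
  4 left: {0,2,3,5}→1  {1,4,5,6}→4  {2,3,5,6}→4  {3,4,5,6}→6
  5 left: {0,2,3,5,6}→5  {1,3,4,5,6}→10  {2,3,4,5,6}→10
  placing 0:l first → 20 extensions
  placing 1:i first → 15 extensions
total linear extensions = 35

35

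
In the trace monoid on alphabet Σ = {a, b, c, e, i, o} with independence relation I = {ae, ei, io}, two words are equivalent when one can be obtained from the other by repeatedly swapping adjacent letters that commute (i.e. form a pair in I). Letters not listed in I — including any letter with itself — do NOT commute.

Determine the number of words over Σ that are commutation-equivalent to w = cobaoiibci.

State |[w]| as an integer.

piece 0:c — minimal
piece 1:o rests on {0:c}
piece 2:b rests on {1:o}
piece 3:a rests on {2:b}
piece 4:o rests on {3:a}
piece 5:i rests on {3:a}
piece 6:i rests on {5:i}
piece 7:b rests on {4:o, 6:i}
piece 8:c rests on {7:b}
piece 9:i rests on {8:c}
minimal pieces: {0:c}
ways to finish when only these pieces remain (= sum over removing one remaining piece with nothing left below it):
  1 left: {9}→1
  2 left: {8,9}→1
  3 left: {7,8,9}→1
  4 left: {4,7,8,9}→1  {6,7,8,9}→1
  5 left: {4,6,7,8,9}→2  {5,6,7,8,9}→1
  6 left: {4,5,6,7,8,9}→3
  7 left: {3,4,5,6,7,8,9}→3
  8 left: {2,3,4,5,6,7,8,9}→3
  placing 0:c first → 3 extensions

3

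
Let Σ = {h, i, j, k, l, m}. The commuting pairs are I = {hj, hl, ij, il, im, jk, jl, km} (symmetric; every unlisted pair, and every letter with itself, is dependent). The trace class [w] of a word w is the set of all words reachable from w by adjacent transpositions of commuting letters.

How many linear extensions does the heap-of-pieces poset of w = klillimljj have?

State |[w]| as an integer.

108

#0=k has no predecessor
#1=l depends on [0:k]
#2=i depends on [0:k]
#3=l depends on [1:l]
#4=l depends on [3:l]
#5=i depends on [2:i]
#6=m depends on [4:l]
#7=l depends on [6:m]
#8=j depends on [6:m]
#9=j depends on [8:j]
sources: [0:k]
N(rest) = Σ N(rest − s) over sources s of rest; N(one piece) = 1:
  size 1 → [5]=1  [7]=1  [9]=1
  size 2 → [2,5]=1  [5,7]=2  [5,9]=2  [7,9]=2  [8,9]=1
  size 3 → [2,5,7]=3  [2,5,9]=3  [5,7,9]=6  [5,8,9]=3  [7,8,9]=3
  size 4 → [2,5,7,9]=12  [2,5,8,9]=6  [5,7,8,9]=12  [6,7,8,9]=3
  size 5 → [2,5,7,8,9]=30  [4,6,7,8,9]=3  [5,6,7,8,9]=15
  size 6 → [2,5,6,7,8,9]=45  [3,4,6,7,8,9]=3  [4,5,6,7,8,9]=18
  size 7 → [1,3,4,6,7,8,9]=3  [2,4,5,6,7,8,9]=63  [3,4,5,6,7,8,9]=21
  size 8 → [1,3,4,5,6,7,8,9]=24  [2,3,4,5,6,7,8,9]=84
  first=0(k) contributes 108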